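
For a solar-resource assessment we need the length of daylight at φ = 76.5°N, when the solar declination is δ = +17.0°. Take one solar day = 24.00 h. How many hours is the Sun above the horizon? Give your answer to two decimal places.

24.00 h

Sunrise equation: cos H₀ = −tan φ · tan δ = -1.2735 ≤ −1, so the Sun never sets (polar day) and H₀ = π.
Daylight = 2H₀/(2π) × 24.00 h = (3.1416/π) × 24.00 = 24.00 h.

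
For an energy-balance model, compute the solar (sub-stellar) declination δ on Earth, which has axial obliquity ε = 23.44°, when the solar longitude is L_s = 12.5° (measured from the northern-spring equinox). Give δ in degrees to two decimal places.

δ = +4.94°

sin δ = sin ε · sin L_s = sin 23.44° × sin 12.5° = 0.086097.
δ = arcsin(0.086097) = +4.94°.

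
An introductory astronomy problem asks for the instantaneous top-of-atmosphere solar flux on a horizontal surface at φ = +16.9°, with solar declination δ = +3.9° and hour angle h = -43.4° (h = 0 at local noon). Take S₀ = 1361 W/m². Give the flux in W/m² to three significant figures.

971 W/m²

cos θ_z = sin φ sin δ + cos φ cos δ cos h = 0.019772 + 0.693587 = 0.713359.
Flux = S₀ · cos θ_z = 1361 × 0.713359 = 970.9 W/m².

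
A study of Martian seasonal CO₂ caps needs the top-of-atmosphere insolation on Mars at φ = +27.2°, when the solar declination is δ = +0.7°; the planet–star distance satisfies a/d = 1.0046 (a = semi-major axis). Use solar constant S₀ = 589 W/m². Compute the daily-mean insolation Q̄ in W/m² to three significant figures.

cos H₀ = −tan(+27.2°) tan(+0.700°) = -0.0063, H₀ = 1.5771 rad.
Bracket: H₀ sin φ sin δ + cos φ cos δ sin H₀ = 1.5771×0.45710×0.01222 + 0.88942×0.99993×0.99998 = 0.008809 + 0.889340 = 0.898149.
Inverse-square distance factor (a/d)² = 1.0046² = 1.009221.
Q̄ = (S₀/π) × 1.009221 × [bracket] = (589/π) × 1.009221 × 0.898149 = 169.9 W/m².

Q̄ ≈ 170 W/m²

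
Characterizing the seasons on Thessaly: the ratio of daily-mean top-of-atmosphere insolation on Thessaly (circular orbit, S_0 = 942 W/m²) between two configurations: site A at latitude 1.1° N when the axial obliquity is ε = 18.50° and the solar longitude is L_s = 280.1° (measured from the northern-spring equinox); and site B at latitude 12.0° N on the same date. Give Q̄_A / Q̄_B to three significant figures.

Q̄_A / Q̄_B ≈ 1.13

— Configuration A (ϕ=+1.1°):
Solar declination: sin δ = sin ε · sin L_s = sin 18.50° × sin 280.1° = -0.31239, so δ = -18.203°.
cos h₀ = −tan(+1.1°) tan(-18.203°) = 0.0063, h₀ = 1.5645 rad.
Bracket: h₀ sin ϕ sin δ + cos ϕ cos δ sin h₀ = 1.5645×0.01920×-0.31239 + 0.99982×0.94995×0.99998 = -0.009384 + 0.949760 = 0.940376.
Q̄ = (S_0/π) × [bracket] = (942/π) × 0.940376 = 281.97 W/m².
— Configuration B (ϕ=+12.0°):
cos h₀ = −tan(+12.0°) tan(-18.203°) = 0.0699, h₀ = 1.5008 rad.
Bracket: h₀ sin ϕ sin δ + cos ϕ cos δ sin h₀ = 1.5008×0.20791×-0.31239 + 0.97815×0.94995×0.99755 = -0.097475 + 0.926917 = 0.829442.
Q̄ = (S_0/π) × [bracket] = (942/π) × 0.829442 = 248.71 W/m².
Ratio Q̄_A / Q̄_B = 281.97 / 248.71 = 1.134.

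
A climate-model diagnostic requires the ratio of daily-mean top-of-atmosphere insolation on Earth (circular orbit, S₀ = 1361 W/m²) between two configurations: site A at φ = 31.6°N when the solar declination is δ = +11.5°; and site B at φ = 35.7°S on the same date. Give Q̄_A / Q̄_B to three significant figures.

Q̄_A / Q̄_B ≈ 1.62

— Configuration A (φ=+31.6°):
cos H₀ = −tan(+31.6°) tan(+11.500°) = -0.1252, H₀ = 1.6963 rad.
Bracket: H₀ sin φ sin δ + cos φ cos δ sin H₀ = 1.6963×0.52399×0.19937 + 0.85173×0.97992×0.99214 = 0.177209 + 0.828067 = 1.005276.
Q̄ = (S₀/π) × [bracket] = (1361/π) × 1.005276 = 435.51 W/m².
— Configuration B (φ=-35.7°):
cos H₀ = −tan(-35.7°) tan(+11.500°) = 0.1462, H₀ = 1.4241 rad.
Bracket: H₀ sin φ sin δ + cos φ cos δ sin H₀ = 1.4241×-0.58354×0.19937 + 0.81208×0.97992×0.98926 = -0.165680 + 0.787227 = 0.621547.
Q̄ = (S₀/π) × [bracket] = (1361/π) × 0.621547 = 269.27 W/m².
Ratio Q̄_A / Q̄_B = 435.51 / 269.27 = 1.617.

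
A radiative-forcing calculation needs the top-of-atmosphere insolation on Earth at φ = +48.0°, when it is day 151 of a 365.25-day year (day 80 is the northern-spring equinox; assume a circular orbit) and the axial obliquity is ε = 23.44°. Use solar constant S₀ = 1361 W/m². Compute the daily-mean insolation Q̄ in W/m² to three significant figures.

Q̄ ≈ 485 W/m²

Solar longitude: λ_s = 360° × (151 − 80)/365.25 = 69.979°.
sin δ = sin 23.44° × sin 69.979° = 0.37375, so δ = +21.947°.
cos H₀ = −tan(+48.0°) tan(+21.947°) = -0.4475, H₀ = 2.0348 rad.
Bracket: H₀ sin φ sin δ + cos φ cos δ sin H₀ = 2.0348×0.74314×0.37375 + 0.66913×0.92753×0.89427 = 0.565163 + 0.555018 = 1.120181.
Q̄ = (S₀/π) × [bracket] = (1361/π) × 1.120181 = 485.3 W/m².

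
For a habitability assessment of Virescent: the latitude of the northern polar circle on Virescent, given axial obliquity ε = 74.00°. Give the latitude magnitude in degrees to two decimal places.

The polar circle is the lowest latitude that experiences at least one full rotation of continuous daylight at the northern-summer solstice; it lies at |φ| = 90° − ε = 90° − 74.00° = 16.00°.

16.00°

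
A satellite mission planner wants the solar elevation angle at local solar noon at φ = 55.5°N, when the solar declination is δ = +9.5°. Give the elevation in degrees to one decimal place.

At local noon the hour angle is zero, so the zenith angle equals |φ − δ| = |+55.5° − (+9.500°)| = 46.000°.
Elevation = 90° − 46.000° = 44.0°.

44.0°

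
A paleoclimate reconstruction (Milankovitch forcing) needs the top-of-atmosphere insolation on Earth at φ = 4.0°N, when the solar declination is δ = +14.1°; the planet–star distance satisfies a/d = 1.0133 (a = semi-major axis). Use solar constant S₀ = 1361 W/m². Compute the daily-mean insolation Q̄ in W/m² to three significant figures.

Q̄ ≈ 442 W/m²

cos H₀ = −tan(+4.0°) tan(+14.100°) = -0.0176, H₀ = 1.5884 rad.
Bracket: H₀ sin φ sin δ + cos φ cos δ sin H₀ = 1.5884×0.06976×0.24362 + 0.99756×0.96987×0.99985 = 0.026995 + 0.967358 = 0.994353.
Inverse-square distance factor (a/d)² = 1.0133² = 1.026777.
Q̄ = (S₀/π) × 1.026777 × [bracket] = (1361/π) × 1.026777 × 0.994353 = 442.3 W/m².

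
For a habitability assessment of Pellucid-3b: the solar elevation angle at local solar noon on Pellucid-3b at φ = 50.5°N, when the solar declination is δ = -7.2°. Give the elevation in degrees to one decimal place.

At local noon the hour angle is zero, so the zenith angle equals |φ − δ| = |+50.5° − (-7.200°)| = 57.700°.
Elevation = 90° − 57.700° = 32.3°.

32.3°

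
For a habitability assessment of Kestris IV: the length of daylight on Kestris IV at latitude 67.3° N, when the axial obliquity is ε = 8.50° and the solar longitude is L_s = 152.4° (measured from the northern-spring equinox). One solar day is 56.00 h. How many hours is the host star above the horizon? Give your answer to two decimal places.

30.94 h

Solar declination: sin δ = sin ε · sin L_s = sin 8.50° × sin 152.4° = 0.06848, so δ = +3.927°.
cos h₀ = −tan ϕ · tan δ = −tan(+67.3°) × tan(+3.927°) = -0.1641, so h₀ = 1.7356 rad = 99.44°.
Daylight = 2h₀/(2π) × 56.00 h = (1.7356/π) × 56.00 = 30.94 h.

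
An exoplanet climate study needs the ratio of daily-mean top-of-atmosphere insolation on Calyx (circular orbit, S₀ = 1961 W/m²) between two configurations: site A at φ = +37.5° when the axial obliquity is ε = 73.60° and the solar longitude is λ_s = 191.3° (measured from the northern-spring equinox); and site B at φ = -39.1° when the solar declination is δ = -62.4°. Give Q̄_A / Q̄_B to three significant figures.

— Configuration A (φ=+37.5°):
Solar declination: sin δ = sin ε · sin λ_s = sin 73.60° × sin 191.3° = -0.18797, so δ = -10.835°.
cos H₀ = −tan(+37.5°) tan(-10.835°) = 0.1469, H₀ = 1.4234 rad.
Bracket: H₀ sin φ sin δ + cos φ cos δ sin H₀ = 1.4234×0.60876×-0.18797 + 0.79335×0.98217×0.98916 = -0.162878 + 0.770758 = 0.607880.
Q̄ = (S₀/π) × [bracket] = (1961/π) × 0.607880 = 379.44 W/m².
— Configuration B (φ=-39.1°):
cos H₀ = −tan(-39.1°) tan(-62.400°) = -1.5545 ≤ −1 ⇒ polar day, H₀ = π.
Bracket: H₀ sin φ sin δ + cos φ cos δ sin H₀ = 3.1416×-0.63068×-0.88620 + 0.77605×0.46330×0.00000 = 1.755867 + 0.000000 = 1.755867.
Q̄ = (S₀/π) × [bracket] = (1961/π) × 1.755867 = 1096.0 W/m².
Ratio Q̄_A / Q̄_B = 379.44 / 1096.0 = 0.3462.

Q̄_A / Q̄_B ≈ 0.346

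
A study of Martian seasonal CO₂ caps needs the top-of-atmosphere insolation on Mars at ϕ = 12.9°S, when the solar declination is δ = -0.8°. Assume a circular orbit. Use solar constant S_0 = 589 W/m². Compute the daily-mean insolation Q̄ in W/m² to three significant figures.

Q̄ ≈ 184 W/m²

cos h₀ = −tan(-12.9°) tan(-0.800°) = -0.0032, h₀ = 1.5740 rad.
Bracket: h₀ sin ϕ sin δ + cos ϕ cos δ sin h₀ = 1.5740×-0.22325×-0.01396 + 0.97476×0.99990×0.99999 = 0.004905 + 0.974653 = 0.979558.
Q̄ = (S_0/π) × [bracket] = (589/π) × 0.979558 = 183.7 W/m².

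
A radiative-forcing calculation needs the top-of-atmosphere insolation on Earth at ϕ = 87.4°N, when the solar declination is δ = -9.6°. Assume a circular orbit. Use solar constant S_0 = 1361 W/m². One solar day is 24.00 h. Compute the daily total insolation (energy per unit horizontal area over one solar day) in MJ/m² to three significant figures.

0.00 MJ/m²

cos h₀ = −tan(+87.4°) tan(-9.600°) = 3.7247 ≥ 1 ⇒ polar night, h₀ = 0 and Q̄ = 0.
Daily total = Q̄ × 24.00 h × 3600 s/h = 0.00 MJ/m².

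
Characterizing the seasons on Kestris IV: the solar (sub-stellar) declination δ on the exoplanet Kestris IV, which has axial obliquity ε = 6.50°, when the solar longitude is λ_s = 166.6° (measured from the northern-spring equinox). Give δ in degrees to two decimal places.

sin δ = sin ε · sin λ_s = sin 6.50° × sin 166.6° = 0.026235.
δ = arcsin(0.026235) = +1.50°.

δ = +1.50°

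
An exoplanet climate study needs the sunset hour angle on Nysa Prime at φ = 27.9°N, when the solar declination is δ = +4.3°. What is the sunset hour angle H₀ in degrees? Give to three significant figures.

H₀ = 92.3°

cos H₀ = −tan φ · tan δ = −tan(+27.9°) × tan(+4.300°) = -0.0398, so H₀ = 1.6106 rad = 92.28°.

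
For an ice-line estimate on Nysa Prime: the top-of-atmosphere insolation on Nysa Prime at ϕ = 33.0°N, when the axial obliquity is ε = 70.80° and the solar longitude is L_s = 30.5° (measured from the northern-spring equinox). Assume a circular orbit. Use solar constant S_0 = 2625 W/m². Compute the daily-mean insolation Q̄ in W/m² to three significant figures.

Solar declination: sin δ = sin ε · sin L_s = sin 70.80° × sin 30.5° = 0.47931, so δ = +28.640°.
cos h₀ = −tan(+33.0°) tan(+28.640°) = -0.3547, h₀ = 1.9333 rad.
Bracket: h₀ sin ϕ sin δ + cos ϕ cos δ sin h₀ = 1.9333×0.54464×0.47931 + 0.83867×0.87765×0.93500 = 0.504691 + 0.688215 = 1.192906.
Q̄ = (S_0/π) × [bracket] = (2625/π) × 1.192906 = 996.7 W/m².

Q̄ ≈ 997 W/m²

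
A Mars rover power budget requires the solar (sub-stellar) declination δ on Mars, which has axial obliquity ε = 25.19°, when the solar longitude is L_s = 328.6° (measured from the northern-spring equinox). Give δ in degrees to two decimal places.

δ = -12.81°

sin δ = sin ε · sin L_s = sin 25.19° × sin 328.6° = -0.221753.
δ = arcsin(-0.221753) = -12.81°.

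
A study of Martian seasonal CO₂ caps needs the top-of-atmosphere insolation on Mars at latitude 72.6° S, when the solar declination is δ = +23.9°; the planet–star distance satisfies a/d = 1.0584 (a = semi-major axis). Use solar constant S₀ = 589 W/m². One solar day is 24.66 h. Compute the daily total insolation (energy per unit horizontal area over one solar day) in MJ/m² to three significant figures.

cos H₀ = −tan(-72.6°) tan(+23.900°) = 1.4141 ≥ 1 ⇒ polar night, H₀ = 0 and Q̄ = 0.
Inverse-square distance factor (a/d)² = 1.0584² = 1.120211.
Daily total = Q̄ × 24.66 h × 3600 s/h = 0.00 MJ/m².

0.00 MJ/m²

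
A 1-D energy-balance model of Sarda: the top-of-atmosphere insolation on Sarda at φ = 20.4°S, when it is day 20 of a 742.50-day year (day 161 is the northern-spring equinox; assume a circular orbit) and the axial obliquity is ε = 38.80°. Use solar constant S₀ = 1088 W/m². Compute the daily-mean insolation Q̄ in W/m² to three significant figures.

Solar longitude: λ_s = 360° × (20 − 161)/742.50 = -68.364°, i.e. -68.364° + 360° = 291.636°.
sin δ = sin 38.80° × sin 291.636° = -0.58245, so δ = -35.623°.
cos H₀ = −tan(-20.4°) tan(-35.623°) = -0.2665, H₀ = 1.8405 rad.
Bracket: H₀ sin φ sin δ + cos φ cos δ sin H₀ = 1.8405×-0.34857×-0.58245 + 0.93728×0.81286×0.96384 = 0.373667 + 0.734328 = 1.107995.
Q̄ = (S₀/π) × [bracket] = (1088/π) × 1.107995 = 383.7 W/m².

Q̄ ≈ 384 W/m²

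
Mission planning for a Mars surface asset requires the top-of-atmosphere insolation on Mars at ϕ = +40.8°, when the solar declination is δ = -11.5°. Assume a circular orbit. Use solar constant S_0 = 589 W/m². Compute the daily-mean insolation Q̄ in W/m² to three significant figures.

Q̄ ≈ 103 W/m²

cos h₀ = −tan(+40.8°) tan(-11.500°) = 0.1756, h₀ = 1.3943 rad.
Bracket: h₀ sin ϕ sin δ + cos ϕ cos δ sin h₀ = 1.3943×0.65342×-0.19937 + 0.75700×0.97992×0.98446 = -0.181639 + 0.730272 = 0.548633.
Q̄ = (S_0/π) × [bracket] = (589/π) × 0.548633 = 102.9 W/m².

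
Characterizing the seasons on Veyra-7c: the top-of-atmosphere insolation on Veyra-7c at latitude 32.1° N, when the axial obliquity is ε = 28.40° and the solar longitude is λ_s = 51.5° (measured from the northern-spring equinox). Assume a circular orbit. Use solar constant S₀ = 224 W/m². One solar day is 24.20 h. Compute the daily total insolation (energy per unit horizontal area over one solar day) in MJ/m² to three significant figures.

6.97 MJ/m²

Solar declination: sin δ = sin ε · sin λ_s = sin 28.40° × sin 51.5° = 0.37223, so δ = +21.853°.
cos H₀ = −tan(+32.1°) tan(+21.853°) = -0.2516, H₀ = 1.8251 rad.
Bracket: H₀ sin φ sin δ + cos φ cos δ sin H₀ = 1.8251×0.53140×0.37223 + 0.84712×0.92814×0.96784 = 0.361010 + 0.760960 = 1.121970.
Q̄ = (S₀/π) × [bracket] = (224/π) × 1.121970 = 79.998 W/m².
Daily total = Q̄ × 24.20 h × 3600 s/h = 79.998 × 24.20 × 3600 / 10⁶ = 6.969 MJ/m².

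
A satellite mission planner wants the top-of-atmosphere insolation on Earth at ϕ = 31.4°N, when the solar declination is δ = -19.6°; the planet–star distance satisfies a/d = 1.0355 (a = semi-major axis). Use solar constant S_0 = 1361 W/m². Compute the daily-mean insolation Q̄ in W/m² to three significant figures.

Q̄ ≈ 255 W/m²

cos h₀ = −tan(+31.4°) tan(-19.600°) = 0.2174, h₀ = 1.3517 rad.
Bracket: h₀ sin ϕ sin δ + cos ϕ cos δ sin h₀ = 1.3517×0.52101×-0.33545 + 0.85355×0.94206×0.97609 = -0.236240 + 0.784869 = 0.548629.
Inverse-square distance factor (a/d)² = 1.0355² = 1.072260.
Q̄ = (S_0/π) × 1.072260 × [bracket] = (1361/π) × 1.072260 × 0.548629 = 254.9 W/m².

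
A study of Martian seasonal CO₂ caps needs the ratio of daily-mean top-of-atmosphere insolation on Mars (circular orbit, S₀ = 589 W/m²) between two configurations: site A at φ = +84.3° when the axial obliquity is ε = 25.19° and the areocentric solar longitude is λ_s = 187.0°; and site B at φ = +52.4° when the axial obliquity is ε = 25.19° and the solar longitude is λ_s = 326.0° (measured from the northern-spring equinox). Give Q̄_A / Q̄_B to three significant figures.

— Configuration A (φ=+84.3°):
sin δ = sin 25.19° × sin 187.0° = -0.05187, so δ = -2.973°.
cos H₀ = −tan(+84.3°) tan(-2.973°) = 0.5204, H₀ = 1.0235 rad.
Bracket: H₀ sin φ sin δ + cos φ cos δ sin H₀ = 1.0235×0.99506×-0.05187 + 0.09932×0.99865×0.85394 = -0.052827 + 0.084699 = 0.031872.
Q̄ = (S₀/π) × [bracket] = (589/π) × 0.031872 = 5.9755 W/m².
— Configuration B (φ=+52.4°):
Solar declination: sin δ = sin ε · sin λ_s = sin 25.19° × sin 326.0° = -0.23800, so δ = -13.769°.
cos H₀ = −tan(+52.4°) tan(-13.769°) = 0.3182, H₀ = 1.2470 rad.
Bracket: H₀ sin φ sin δ + cos φ cos δ sin H₀ = 1.2470×0.79229×-0.23800 + 0.61015×0.97126×0.94802 = -0.235141 + 0.561810 = 0.326669.
Q̄ = (S₀/π) × [bracket] = (589/π) × 0.326669 = 61.245 W/m².
Ratio Q̄_A / Q̄_B = 5.9755 / 61.245 = 0.09757.

Q̄_A / Q̄_B ≈ 0.0976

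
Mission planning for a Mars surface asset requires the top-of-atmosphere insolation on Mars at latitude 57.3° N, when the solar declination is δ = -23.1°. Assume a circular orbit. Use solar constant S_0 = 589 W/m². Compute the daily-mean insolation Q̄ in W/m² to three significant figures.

cos h₀ = −tan(+57.3°) tan(-23.100°) = 0.6644, h₀ = 0.8441 rad.
Bracket: h₀ sin ϕ sin δ + cos ϕ cos δ sin h₀ = 0.8441×0.84151×-0.39234 + 0.54024×0.91982×0.74738 = -0.278686 + 0.371391 = 0.092705.
Q̄ = (S_0/π) × [bracket] = (589/π) × 0.092705 = 17.38 W/m².

Q̄ ≈ 17.4 W/m²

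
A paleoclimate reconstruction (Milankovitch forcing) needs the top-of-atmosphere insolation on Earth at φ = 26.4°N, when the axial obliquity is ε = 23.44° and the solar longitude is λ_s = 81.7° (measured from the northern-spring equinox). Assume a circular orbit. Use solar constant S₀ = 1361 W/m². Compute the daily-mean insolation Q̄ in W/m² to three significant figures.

Solar declination: sin δ = sin ε · sin λ_s = sin 23.44° × sin 81.7° = 0.39362, so δ = +23.180°.
cos H₀ = −tan(+26.4°) tan(+23.180°) = -0.2126, H₀ = 1.7850 rad.
Bracket: H₀ sin φ sin δ + cos φ cos δ sin H₀ = 1.7850×0.44464×0.39362 + 0.89571×0.91927×0.97715 = 0.312409 + 0.804585 = 1.116994.
Q̄ = (S₀/π) × [bracket] = (1361/π) × 1.116994 = 483.9 W/m².

Q̄ ≈ 484 W/m²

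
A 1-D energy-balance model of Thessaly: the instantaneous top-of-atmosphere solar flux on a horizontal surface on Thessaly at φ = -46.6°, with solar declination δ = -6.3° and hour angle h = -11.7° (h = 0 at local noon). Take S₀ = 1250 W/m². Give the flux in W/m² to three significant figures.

936 W/m²

cos θ_z = sin φ sin δ + cos φ cos δ cos h = 0.079730 + 0.668749 = 0.748479.
Flux = S₀ · cos θ_z = 1250 × 0.748479 = 935.6 W/m².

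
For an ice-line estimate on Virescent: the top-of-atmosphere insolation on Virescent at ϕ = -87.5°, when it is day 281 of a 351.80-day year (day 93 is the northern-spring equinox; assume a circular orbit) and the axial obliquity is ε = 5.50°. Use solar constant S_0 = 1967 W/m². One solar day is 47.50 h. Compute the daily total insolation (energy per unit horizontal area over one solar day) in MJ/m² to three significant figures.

8.65 MJ/m²

Solar longitude: L_s = 360° × (281 − 93)/351.80 = 192.382°.
sin δ = sin 5.50° × sin 192.382° = -0.02055, so δ = -1.178°.
cos h₀ = −tan(-87.5°) tan(-1.178°) = -0.4708, h₀ = 2.0610 rad.
Bracket: h₀ sin ϕ sin δ + cos ϕ cos δ sin h₀ = 2.0610×-0.99905×-0.02055 + 0.04362×0.99979×0.88223 = 0.042313 + 0.038475 = 0.080788.
Q̄ = (S_0/π) × [bracket] = (1967/π) × 0.080788 = 50.583 W/m².
Daily total = Q̄ × 47.50 h × 3600 s/h = 50.583 × 47.50 × 3600 / 10⁶ = 8.650 MJ/m².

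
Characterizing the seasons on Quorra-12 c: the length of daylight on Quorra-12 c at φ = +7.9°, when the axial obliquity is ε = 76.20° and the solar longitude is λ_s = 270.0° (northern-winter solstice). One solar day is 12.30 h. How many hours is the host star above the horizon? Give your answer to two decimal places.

Solar declination: sin δ = sin ε · sin λ_s = sin 76.20° × sin 270.0° = -0.97113, so δ = -76.200°.
cos H₀ = −tan φ · tan δ = −tan(+7.9°) × tan(-76.200°) = 0.5649, so H₀ = 0.9704 rad = 55.60°.
Daylight = 2H₀/(2π) × 12.30 h = (0.9704/π) × 12.30 = 3.80 h.

3.80 h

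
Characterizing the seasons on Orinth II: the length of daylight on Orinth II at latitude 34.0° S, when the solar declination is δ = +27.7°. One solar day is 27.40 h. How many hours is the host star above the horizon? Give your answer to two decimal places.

10.54 h

cos h₀ = −tan ϕ · tan δ = −tan(-34.0°) × tan(+27.700°) = 0.3541, so h₀ = 1.2088 rad = 69.26°.
Daylight = 2h₀/(2π) × 27.40 h = (1.2088/π) × 27.40 = 10.54 h.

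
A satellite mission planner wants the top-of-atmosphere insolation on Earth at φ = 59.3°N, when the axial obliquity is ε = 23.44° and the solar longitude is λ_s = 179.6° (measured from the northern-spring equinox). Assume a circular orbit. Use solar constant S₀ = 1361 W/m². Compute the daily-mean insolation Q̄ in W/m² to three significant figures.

Solar declination: sin δ = sin ε · sin λ_s = sin 23.44° × sin 179.6° = 0.00278, so δ = +0.159°.
cos H₀ = −tan(+59.3°) tan(+0.159°) = -0.0047, H₀ = 1.5755 rad.
Bracket: H₀ sin φ sin δ + cos φ cos δ sin H₀ = 1.5755×0.85985×0.00278 + 0.51054×1.00000×0.99999 = 0.003766 + 0.510535 = 0.514301.
Q̄ = (S₀/π) × [bracket] = (1361/π) × 0.514301 = 222.8 W/m².

Q̄ ≈ 223 W/m²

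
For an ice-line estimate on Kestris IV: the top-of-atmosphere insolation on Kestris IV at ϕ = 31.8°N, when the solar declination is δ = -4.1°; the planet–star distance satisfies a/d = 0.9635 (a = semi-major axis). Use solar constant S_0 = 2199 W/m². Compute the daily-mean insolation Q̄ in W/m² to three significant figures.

Q̄ ≈ 513 W/m²

cos h₀ = −tan(+31.8°) tan(-4.100°) = 0.0444, h₀ = 1.5263 rad.
Bracket: h₀ sin ϕ sin δ + cos ϕ cos δ sin h₀ = 1.5263×0.52696×-0.07150 + 0.84989×0.99744×0.99901 = -0.057507 + 0.846875 = 0.789368.
Inverse-square distance factor (a/d)² = 0.9635² = 0.928332.
Q̄ = (S_0/π) × 0.928332 × [bracket] = (2199/π) × 0.928332 × 0.789368 = 512.9 W/m².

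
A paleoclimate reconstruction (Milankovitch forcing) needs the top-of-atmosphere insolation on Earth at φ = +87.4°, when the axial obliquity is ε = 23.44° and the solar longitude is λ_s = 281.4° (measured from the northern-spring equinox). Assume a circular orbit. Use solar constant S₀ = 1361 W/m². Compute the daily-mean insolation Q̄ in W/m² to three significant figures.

Solar declination: sin δ = sin ε · sin λ_s = sin 23.44° × sin 281.4° = -0.38994, so δ = -22.951°.
cos H₀ = −tan(+87.4°) tan(-22.951°) = 9.3254 ≥ 1 ⇒ polar night, H₀ = 0 and Q̄ = 0.

Q̄ ≈ 0.00 W/m²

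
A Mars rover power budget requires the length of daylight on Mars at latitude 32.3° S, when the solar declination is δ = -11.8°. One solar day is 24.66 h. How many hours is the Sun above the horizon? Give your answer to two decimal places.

cos h₀ = −tan ϕ · tan δ = −tan(-32.3°) × tan(-11.800°) = -0.1321, so h₀ = 1.7033 rad = 97.59°.
Daylight = 2h₀/(2π) × 24.66 h = (1.7033/π) × 24.66 = 13.37 h.

13.37 h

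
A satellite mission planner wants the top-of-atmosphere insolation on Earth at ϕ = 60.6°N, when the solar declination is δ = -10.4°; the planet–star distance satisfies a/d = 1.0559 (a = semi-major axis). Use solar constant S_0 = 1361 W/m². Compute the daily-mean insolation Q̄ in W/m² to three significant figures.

Q̄ ≈ 126 W/m²

cos h₀ = −tan(+60.6°) tan(-10.400°) = 0.3257, h₀ = 1.2390 rad.
Bracket: h₀ sin ϕ sin δ + cos ϕ cos δ sin h₀ = 1.2390×0.87121×-0.18052 + 0.49090×0.98357×0.94547 = -0.194859 + 0.456506 = 0.261647.
Inverse-square distance factor (a/d)² = 1.0559² = 1.114925.
Q̄ = (S_0/π) × 1.114925 × [bracket] = (1361/π) × 1.114925 × 0.261647 = 126.4 W/m².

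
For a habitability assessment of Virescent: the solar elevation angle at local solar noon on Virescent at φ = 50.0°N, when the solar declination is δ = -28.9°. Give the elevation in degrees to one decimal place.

11.1°

At local noon the hour angle is zero, so the zenith angle equals |φ − δ| = |+50.0° − (-28.900°)| = 78.900°.
Elevation = 90° − 78.900° = 11.1°.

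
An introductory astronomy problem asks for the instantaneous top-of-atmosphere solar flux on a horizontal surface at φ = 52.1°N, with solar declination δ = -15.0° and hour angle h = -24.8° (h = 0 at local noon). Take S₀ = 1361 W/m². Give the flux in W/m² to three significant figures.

455 W/m²

cos θ_z = sin φ sin δ + cos φ cos δ cos h = -0.204230 + 0.538633 = 0.334403.
Flux = S₀ · cos θ_z = 1361 × 0.334403 = 455.1 W/m².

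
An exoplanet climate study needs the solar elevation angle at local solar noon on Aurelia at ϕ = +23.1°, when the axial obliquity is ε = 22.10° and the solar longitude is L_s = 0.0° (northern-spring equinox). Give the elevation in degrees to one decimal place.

Solar declination: sin δ = sin ε · sin L_s = sin 22.10° × sin 0.0° = 0.00000, so δ = +0.000°.
At local noon the hour angle is zero, so the zenith angle equals |ϕ − δ| = |+23.1° − (+0.000°)| = 23.100°.
Elevation = 90° − 23.100° = 66.9°.

66.9°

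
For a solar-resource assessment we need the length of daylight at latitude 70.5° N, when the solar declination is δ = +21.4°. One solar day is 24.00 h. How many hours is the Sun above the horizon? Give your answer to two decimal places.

24.00 h

Sunrise equation: cos h₀ = −tan ϕ · tan δ = -1.1067 ≤ −1, so the Sun never sets (polar day) and h₀ = π.
Daylight = 2h₀/(2π) × 24.00 h = (3.1416/π) × 24.00 = 24.00 h.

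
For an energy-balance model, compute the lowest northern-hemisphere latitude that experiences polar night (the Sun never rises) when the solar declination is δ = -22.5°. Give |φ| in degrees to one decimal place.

|φ| = 67.5°

Polar night requires cos H₀ = −tan φ tan δ ≥ 1, i.e. tan φ tan δ ≤ −1.
The boundary is |tan φ| · |tan δ| = 1, so |φ| = 90° − |δ| = 90° − 22.5° = 67.5° in the northern hemisphere.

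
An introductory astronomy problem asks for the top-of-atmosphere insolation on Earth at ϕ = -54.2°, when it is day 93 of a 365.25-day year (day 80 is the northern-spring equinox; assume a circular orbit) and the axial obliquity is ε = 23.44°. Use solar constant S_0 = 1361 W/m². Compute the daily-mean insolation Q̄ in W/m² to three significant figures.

Q̄ ≈ 206 W/m²

Solar longitude: L_s = 360° × (93 − 80)/365.25 = 12.813°.
sin δ = sin 23.44° × sin 12.813° = 0.08822, so δ = +5.061°.
cos h₀ = −tan(-54.2°) tan(+5.061°) = 0.1228, h₀ = 1.4477 rad.
Bracket: h₀ sin ϕ sin δ + cos ϕ cos δ sin h₀ = 1.4477×-0.81106×0.08822 + 0.58496×0.99610×0.99243 = -0.103585 + 0.578268 = 0.474683.
Q̄ = (S_0/π) × [bracket] = (1361/π) × 0.474683 = 205.6 W/m².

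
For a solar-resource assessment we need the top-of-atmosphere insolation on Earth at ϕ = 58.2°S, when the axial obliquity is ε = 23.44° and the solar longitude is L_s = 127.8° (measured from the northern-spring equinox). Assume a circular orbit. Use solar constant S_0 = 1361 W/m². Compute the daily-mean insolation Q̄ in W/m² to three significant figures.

Q̄ ≈ 66.6 W/m²

Solar declination: sin δ = sin ε · sin L_s = sin 23.44° × sin 127.8° = 0.31431, so δ = +18.319°.
cos h₀ = −tan(-58.2°) tan(+18.319°) = 0.5340, h₀ = 1.0075 rad.
Bracket: h₀ sin ϕ sin δ + cos ϕ cos δ sin h₀ = 1.0075×-0.84989×0.31431 + 0.52696×0.94932×0.84548 = -0.269132 + 0.422954 = 0.153822.
Q̄ = (S_0/π) × [bracket] = (1361/π) × 0.153822 = 66.64 W/m².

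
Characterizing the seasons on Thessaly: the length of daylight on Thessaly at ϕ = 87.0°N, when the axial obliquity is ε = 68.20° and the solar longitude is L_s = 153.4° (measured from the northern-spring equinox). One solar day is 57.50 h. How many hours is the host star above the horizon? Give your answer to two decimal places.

Solar declination: sin δ = sin ε · sin L_s = sin 68.20° × sin 153.4° = 0.41574, so δ = +24.566°.
Sunrise equation: cos h₀ = −tan ϕ · tan δ = -8.7223 ≤ −1, so the host star never sets (polar day) and h₀ = π.
Daylight = 2h₀/(2π) × 57.50 h = (3.1416/π) × 57.50 = 57.50 h.

57.50 h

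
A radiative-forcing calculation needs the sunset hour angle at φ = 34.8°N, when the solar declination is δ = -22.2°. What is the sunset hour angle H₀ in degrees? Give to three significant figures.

cos H₀ = −tan φ · tan δ = −tan(+34.8°) × tan(-22.200°) = 0.2836, so H₀ = 1.2832 rad = 73.52°.

H₀ = 73.5°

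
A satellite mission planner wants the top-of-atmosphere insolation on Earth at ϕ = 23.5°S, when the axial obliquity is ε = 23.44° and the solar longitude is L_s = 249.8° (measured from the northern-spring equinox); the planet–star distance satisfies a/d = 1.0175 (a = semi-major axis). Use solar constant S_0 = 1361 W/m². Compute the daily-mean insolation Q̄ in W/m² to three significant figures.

Q̄ ≈ 492 W/m²

Solar declination: sin δ = sin ε · sin L_s = sin 23.44° × sin 249.8° = -0.37332, so δ = -21.921°.
cos h₀ = −tan(-23.5°) tan(-21.921°) = -0.1750, h₀ = 1.7467 rad.
Bracket: h₀ sin ϕ sin δ + cos ϕ cos δ sin h₀ = 1.7467×-0.39875×-0.37332 + 0.91706×0.92770×0.98457 = 0.260016 + 0.837629 = 1.097645.
Inverse-square distance factor (a/d)² = 1.0175² = 1.035306.
Q̄ = (S_0/π) × 1.035306 × [bracket] = (1361/π) × 1.035306 × 1.097645 = 492.3 W/m².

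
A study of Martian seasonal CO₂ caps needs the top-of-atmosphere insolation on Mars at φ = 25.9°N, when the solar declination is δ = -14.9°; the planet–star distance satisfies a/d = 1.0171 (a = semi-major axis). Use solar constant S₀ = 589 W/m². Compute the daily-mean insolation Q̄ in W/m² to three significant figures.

Q̄ ≈ 136 W/m²

cos H₀ = −tan(+25.9°) tan(-14.900°) = 0.1292, H₀ = 1.4412 rad.
Bracket: H₀ sin φ sin δ + cos φ cos δ sin H₀ = 1.4412×0.43680×-0.25713 + 0.89956×0.96638×0.99162 = -0.161867 + 0.862032 = 0.700165.
Inverse-square distance factor (a/d)² = 1.0171² = 1.034492.
Q̄ = (S₀/π) × 1.034492 × [bracket] = (589/π) × 1.034492 × 0.700165 = 135.8 W/m².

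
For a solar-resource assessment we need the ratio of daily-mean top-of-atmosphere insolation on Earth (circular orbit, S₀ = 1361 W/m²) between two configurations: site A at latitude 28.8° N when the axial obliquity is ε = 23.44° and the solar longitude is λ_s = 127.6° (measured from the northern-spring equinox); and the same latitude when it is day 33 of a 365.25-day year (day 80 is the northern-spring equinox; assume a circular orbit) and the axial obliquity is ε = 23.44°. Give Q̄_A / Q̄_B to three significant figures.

Q̄_A / Q̄_B ≈ 1.71

— Configuration A (φ=+28.8°):
Solar declination: sin δ = sin ε · sin λ_s = sin 23.44° × sin 127.6° = 0.31516, so δ = +18.371°.
cos H₀ = −tan(+28.8°) tan(+18.371°) = -0.1826, H₀ = 1.7544 rad.
Bracket: H₀ sin φ sin δ + cos φ cos δ sin H₀ = 1.7544×0.48175×0.31516 + 0.87631×0.94904×0.98319 = 0.266368 + 0.817673 = 1.084041.
Q̄ = (S₀/π) × [bracket] = (1361/π) × 1.084041 = 469.63 W/m².
— Configuration B (φ=+28.8°):
Solar longitude: λ_s = 360° × (33 − 80)/365.25 = -46.324°, i.e. -46.324° + 360° = 313.676°.
sin δ = sin 23.44° × sin 313.676° = -0.28771, so δ = -16.721°.
cos H₀ = −tan(+28.8°) tan(-16.721°) = 0.1651, H₀ = 1.4049 rad.
Bracket: H₀ sin φ sin δ + cos φ cos δ sin H₀ = 1.4049×0.48175×-0.28771 + 0.87631×0.95772×0.98627 = -0.194725 + 0.827737 = 0.633012.
Q̄ = (S₀/π) × [bracket] = (1361/π) × 0.633012 = 274.23 W/m².
Ratio Q̄_A / Q̄_B = 469.63 / 274.23 = 1.713.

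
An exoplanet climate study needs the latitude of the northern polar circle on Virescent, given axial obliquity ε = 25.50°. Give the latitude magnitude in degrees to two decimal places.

The polar circle is the lowest latitude that experiences at least one full rotation of continuous daylight at the northern-summer solstice; it lies at |φ| = 90° − ε = 90° − 25.50° = 64.50°.

64.50°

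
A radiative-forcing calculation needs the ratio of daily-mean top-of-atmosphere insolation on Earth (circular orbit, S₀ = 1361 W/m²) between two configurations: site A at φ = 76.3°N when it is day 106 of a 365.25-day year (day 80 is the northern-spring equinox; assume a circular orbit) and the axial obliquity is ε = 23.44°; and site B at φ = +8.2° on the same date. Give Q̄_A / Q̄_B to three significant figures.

— Configuration A (φ=+76.3°):
Solar longitude: λ_s = 360° × (106 − 80)/365.25 = 25.626°.
sin δ = sin 23.44° × sin 25.626° = 0.17204, so δ = +9.907°.
cos H₀ = −tan(+76.3°) tan(+9.907°) = -0.7164, H₀ = 2.3695 rad.
Bracket: H₀ sin φ sin δ + cos φ cos δ sin H₀ = 2.3695×0.97155×0.17204 + 0.23684×0.98509×0.69766 = 0.396051 + 0.162770 = 0.558821.
Q̄ = (S₀/π) × [bracket] = (1361/π) × 0.558821 = 242.09 W/m².
— Configuration B (φ=+8.2°):
cos H₀ = −tan(+8.2°) tan(+9.907°) = -0.0252, H₀ = 1.5960 rad.
Bracket: H₀ sin φ sin δ + cos φ cos δ sin H₀ = 1.5960×0.14263×0.17204 + 0.98978×0.98509×0.99968 = 0.039163 + 0.974710 = 1.013873.
Q̄ = (S₀/π) × [bracket] = (1361/π) × 1.013873 = 439.23 W/m².
Ratio Q̄_A / Q̄_B = 242.09 / 439.23 = 0.5512.

Q̄_A / Q̄_B ≈ 0.551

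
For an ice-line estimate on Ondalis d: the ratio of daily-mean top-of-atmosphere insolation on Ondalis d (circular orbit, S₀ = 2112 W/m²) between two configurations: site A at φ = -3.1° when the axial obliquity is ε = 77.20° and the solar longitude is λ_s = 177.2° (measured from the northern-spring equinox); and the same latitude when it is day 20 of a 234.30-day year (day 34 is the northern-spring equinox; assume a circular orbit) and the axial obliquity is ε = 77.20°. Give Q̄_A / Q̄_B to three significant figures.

Q̄_A / Q̄_B ≈ 1.03

— Configuration A (φ=-3.1°):
Solar declination: sin δ = sin ε · sin λ_s = sin 77.20° × sin 177.2° = 0.04764, so δ = +2.730°.
cos H₀ = −tan(-3.1°) tan(+2.730°) = 0.0026, H₀ = 1.5682 rad.
Bracket: H₀ sin φ sin δ + cos φ cos δ sin H₀ = 1.5682×-0.05408×0.04764 + 0.99854×0.99886×1.00000 = -0.004040 + 0.997402 = 0.993362.
Q̄ = (S₀/π) × [bracket] = (2112/π) × 0.993362 = 667.81 W/m².
— Configuration B (φ=-3.1°):
Solar longitude: λ_s = 360° × (20 − 34)/234.30 = -21.511°, i.e. -21.511° + 360° = 338.489°.
sin δ = sin 77.20° × sin 338.489° = -0.35757, so δ = -20.951°.
cos H₀ = −tan(-3.1°) tan(-20.951°) = -0.0207, H₀ = 1.5915 rad.
Bracket: H₀ sin φ sin δ + cos φ cos δ sin H₀ = 1.5915×-0.05408×-0.35757 + 0.99854×0.93389×0.99978 = 0.030775 + 0.932321 = 0.963096.
Q̄ = (S₀/π) × [bracket] = (2112/π) × 0.963096 = 647.46 W/m².
Ratio Q̄_A / Q̄_B = 667.81 / 647.46 = 1.031.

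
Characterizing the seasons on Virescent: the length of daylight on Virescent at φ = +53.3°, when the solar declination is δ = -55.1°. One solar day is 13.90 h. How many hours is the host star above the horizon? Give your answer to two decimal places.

cos H₀ = −tan φ · tan δ = 1.9231 ≥ 1, so the host star never rises (polar night) and H₀ = 0.
Daylight = 2H₀/(2π) × 13.90 h = (0.0000/π) × 13.90 = 0.00 h.

0.00 h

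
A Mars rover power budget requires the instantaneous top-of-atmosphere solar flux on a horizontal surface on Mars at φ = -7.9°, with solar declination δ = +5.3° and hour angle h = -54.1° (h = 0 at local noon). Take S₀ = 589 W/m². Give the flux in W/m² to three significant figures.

333 W/m²

cos θ_z = sin φ sin δ + cos φ cos δ cos h = -0.012696 + 0.578324 = 0.565628.
Flux = S₀ · cos θ_z = 589 × 0.565628 = 333.2 W/m².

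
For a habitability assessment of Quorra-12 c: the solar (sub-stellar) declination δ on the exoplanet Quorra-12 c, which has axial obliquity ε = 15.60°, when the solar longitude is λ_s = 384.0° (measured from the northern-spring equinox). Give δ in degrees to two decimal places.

δ = +6.28°

sin δ = sin ε · sin λ_s = sin 15.60° × sin 384.0° = 0.109380.
δ = arcsin(0.109380) = +6.28°.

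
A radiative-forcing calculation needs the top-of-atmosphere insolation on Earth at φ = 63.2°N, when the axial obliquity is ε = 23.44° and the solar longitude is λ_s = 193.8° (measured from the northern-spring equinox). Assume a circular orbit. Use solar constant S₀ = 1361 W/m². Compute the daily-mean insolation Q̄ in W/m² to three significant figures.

Q̄ ≈ 140 W/m²

Solar declination: sin δ = sin ε · sin λ_s = sin 23.44° × sin 193.8° = -0.09489, so δ = -5.445°.
cos H₀ = −tan(+63.2°) tan(-5.445°) = 0.1887, H₀ = 1.3810 rad.
Bracket: H₀ sin φ sin δ + cos φ cos δ sin H₀ = 1.3810×0.89259×-0.09489 + 0.45088×0.99549×0.98204 = -0.116968 + 0.440785 = 0.323817.
Q̄ = (S₀/π) × [bracket] = (1361/π) × 0.323817 = 140.3 W/m².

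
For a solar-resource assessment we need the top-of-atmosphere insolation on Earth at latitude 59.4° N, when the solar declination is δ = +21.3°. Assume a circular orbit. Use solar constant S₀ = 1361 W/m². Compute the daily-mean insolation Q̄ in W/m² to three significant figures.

cos H₀ = −tan(+59.4°) tan(+21.300°) = -0.6593, H₀ = 2.2906 rad.
Bracket: H₀ sin φ sin δ + cos φ cos δ sin H₀ = 2.2906×0.86074×0.36325 + 0.50904×0.93169×0.75192 = 0.716188 + 0.356611 = 1.072799.
Q̄ = (S₀/π) × [bracket] = (1361/π) × 1.072799 = 464.8 W/m².

Q̄ ≈ 465 W/m²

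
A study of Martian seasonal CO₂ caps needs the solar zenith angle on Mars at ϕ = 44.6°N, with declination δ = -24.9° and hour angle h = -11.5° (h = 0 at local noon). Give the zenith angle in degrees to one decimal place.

θ_z = 70.3°

cos θ_z = sin ϕ sin δ + cos ϕ cos δ cos h = -0.295632 + 0.632874 = 0.337242.
θ_z = arccos(0.337242) = 70.3°.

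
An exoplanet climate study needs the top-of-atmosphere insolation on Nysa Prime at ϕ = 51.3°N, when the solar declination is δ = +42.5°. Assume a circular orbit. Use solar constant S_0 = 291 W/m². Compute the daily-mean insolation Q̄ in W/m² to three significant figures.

Q̄ ≈ 153 W/m²

cos h₀ = −tan(+51.3°) tan(+42.500°) = -1.1438 ≤ −1 ⇒ polar day, h₀ = π.
Bracket: h₀ sin ϕ sin δ + cos ϕ cos δ sin h₀ = 3.1416×0.78043×0.67559 + 0.62524×0.73728×0.00000 = 1.656411 + 0.000000 = 1.656411.
Q̄ = (S_0/π) × [bracket] = (291/π) × 1.656411 = 153.4 W/m².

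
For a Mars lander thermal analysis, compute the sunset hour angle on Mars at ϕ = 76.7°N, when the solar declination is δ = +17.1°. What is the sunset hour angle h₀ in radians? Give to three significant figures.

h₀ = 3.14 rad

Sunrise equation: cos h₀ = −tan ϕ · tan δ = -1.3014 ≤ −1, so the Sun never sets (polar day) and h₀ = π.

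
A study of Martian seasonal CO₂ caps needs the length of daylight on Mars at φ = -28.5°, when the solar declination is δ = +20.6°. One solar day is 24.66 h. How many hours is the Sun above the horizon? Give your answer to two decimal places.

10.72 h

cos H₀ = −tan φ · tan δ = −tan(-28.5°) × tan(+20.600°) = 0.2041, so H₀ = 1.3653 rad = 78.22°.
Daylight = 2H₀/(2π) × 24.66 h = (1.3653/π) × 24.66 = 10.72 h.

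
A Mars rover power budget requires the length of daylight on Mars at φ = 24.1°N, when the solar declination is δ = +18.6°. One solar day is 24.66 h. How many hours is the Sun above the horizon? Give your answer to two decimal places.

13.52 h

cos H₀ = −tan φ · tan δ = −tan(+24.1°) × tan(+18.600°) = -0.1505, so H₀ = 1.7219 rad = 98.66°.
Daylight = 2H₀/(2π) × 24.66 h = (1.7219/π) × 24.66 = 13.52 h.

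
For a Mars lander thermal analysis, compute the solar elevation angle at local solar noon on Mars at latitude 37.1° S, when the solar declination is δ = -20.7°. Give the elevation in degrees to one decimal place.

At local noon the hour angle is zero, so the zenith angle equals |φ − δ| = |-37.1° − (-20.700°)| = 16.400°.
Elevation = 90° − 16.400° = 73.6°.

73.6°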